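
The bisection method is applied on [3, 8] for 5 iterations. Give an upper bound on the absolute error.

Bisection error bound: |error| ≤ (b-a)/2^n
|error| ≤ (8 - 3)/2^5 = 5/2^5
|error| ≤ 0.1562500000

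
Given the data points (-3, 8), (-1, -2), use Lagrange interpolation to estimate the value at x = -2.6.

Lagrange interpolation formula:
P(x) = Σ yᵢ × Lᵢ(x)
where Lᵢ(x) = Π_{j≠i} (x - xⱼ)/(xᵢ - xⱼ)

L_0(-2.6) = (-2.6 - (-1))/(-3 - (-1)) = 0.800000
L_1(-2.6) = (-2.6 - (-3))/(-1 - (-3)) = 0.200000

P(-2.6) = 8×L_0(-2.6) + (-2)×L_1(-2.6)
P(-2.6) = 6.000000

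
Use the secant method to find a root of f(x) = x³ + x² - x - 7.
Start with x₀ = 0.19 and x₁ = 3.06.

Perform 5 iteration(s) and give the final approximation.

f(x) = x³ + x² - x - 7
x₀ = 0.19, x₁ = 3.06

Secant formula: x_{n+1} = x_n - f(x_n)(x_n - x_{n-1})/(f(x_n) - f(x_{n-1}))

Iteration 1:
  f(0.190000) = -7.147041
  f(3.060000) = 27.956216
  x_2 = 3.060000 - 27.956216×(3.060000 - 0.190000)/(27.956216 - (-7.147041))
       = 0.774333
Iteration 2:
  f(3.060000) = 27.956216
  f(0.774333) = -6.710457
  x_3 = 0.774333 - (-6.710457)×(0.774333 - 3.060000)/(-6.710457 - 27.956216)
       = 1.216772
Iteration 3:
  f(0.774333) = -6.710457
  f(1.216772) = -4.934766
  x_4 = 1.216772 - (-4.934766)×(1.216772 - 0.774333)/(-4.934766 - (-6.710457))
       = 2.446339
Iteration 4:
  f(1.216772) = -4.934766
  f(2.446339) = 11.178527
  x_5 = 2.446339 - 11.178527×(2.446339 - 1.216772)/(11.178527 - (-4.934766))
       = 1.593332
Iteration 5:
  f(2.446339) = 11.178527
  f(1.593332) = -2.009622
  x_6 = 1.593332 - (-2.009622)×(1.593332 - 2.446339)/(-2.009622 - 11.178527)
       = 1.723314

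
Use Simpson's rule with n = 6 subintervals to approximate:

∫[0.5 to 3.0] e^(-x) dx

f(x) = e^(-x)
a = 0.5, b = 3.0, n = 6
h = (b - a)/n = 0.416667

Simpson's rule: (h/3)[f(x₀) + 4f(x₁) + 2f(x₂) + ... + f(xₙ)]

x_0 = 0.5000, f(x_0) = 0.606531, coefficient = 1
x_1 = 0.9167, f(x_1) = 0.399850, coefficient = 4
x_2 = 1.3333, f(x_2) = 0.263597, coefficient = 2
x_3 = 1.7500, f(x_3) = 0.173774, coefficient = 4
x_4 = 2.1667, f(x_4) = 0.114559, coefficient = 2
x_5 = 2.5833, f(x_5) = 0.075522, coefficient = 4
x_6 = 3.0000, f(x_6) = 0.049787, coefficient = 1

I ≈ (0.416667/3) × 4.009211 = 0.556835
Exact value: 0.556744
Error: 0.000091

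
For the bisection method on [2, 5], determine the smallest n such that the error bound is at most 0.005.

We need (b-a)/2^n ≤ 0.005
(5 - 2)/2^n ≤ 0.005
3/2^n ≤ 0.005
2^n ≥ 600
n ≥ log₂(600) = 9.23
n ≥ 10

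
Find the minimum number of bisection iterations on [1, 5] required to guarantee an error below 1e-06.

We need (b-a)/2^n ≤ 1e-06
(5 - 1)/2^n ≤ 1e-06
4/2^n ≤ 1e-06
2^n ≥ 4000000
n ≥ log₂(4000000) = 21.93
n ≥ 22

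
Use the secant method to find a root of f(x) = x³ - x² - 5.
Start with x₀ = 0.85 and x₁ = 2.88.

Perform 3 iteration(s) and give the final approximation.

f(x) = x³ - x² - 5
x₀ = 0.85, x₁ = 2.88

Secant formula: x_{n+1} = x_n - f(x_n)(x_n - x_{n-1})/(f(x_n) - f(x_{n-1}))

Iteration 1:
  f(0.850000) = -5.108375
  f(2.880000) = 10.593472
  x_2 = 2.880000 - 10.593472×(2.880000 - 0.850000)/(10.593472 - (-5.108375))
       = 1.510432
Iteration 2:
  f(2.880000) = 10.593472
  f(1.510432) = -3.835498
  x_3 = 1.510432 - (-3.835498)×(1.510432 - 2.880000)/(-3.835498 - 10.593472)
       = 1.874490
Iteration 3:
  f(1.510432) = -3.835498
  f(1.874490) = -1.927297
  x_4 = 1.874490 - (-1.927297)×(1.874490 - 1.510432)/(-1.927297 - (-3.835498))
       = 2.242190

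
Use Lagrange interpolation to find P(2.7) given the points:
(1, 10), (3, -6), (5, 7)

Lagrange interpolation formula:
P(x) = Σ yᵢ × Lᵢ(x)
where Lᵢ(x) = Π_{j≠i} (x - xⱼ)/(xᵢ - xⱼ)

L_0(2.7) = (2.7 - 3)/(1 - 3) × (2.7 - 5)/(1 - 5) = 0.086250
L_1(2.7) = (2.7 - 1)/(3 - 1) × (2.7 - 5)/(3 - 5) = 0.977500
L_2(2.7) = (2.7 - 1)/(5 - 1) × (2.7 - 3)/(5 - 3) = -0.063750

P(2.7) = 10×L_0(2.7) + (-6)×L_1(2.7) + 7×L_2(2.7)
P(2.7) = -5.448750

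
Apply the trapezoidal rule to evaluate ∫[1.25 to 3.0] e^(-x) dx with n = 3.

f(x) = e^(-x)
a = 1.25, b = 3.0, n = 3
h = (b - a)/n = 0.583333

Trapezoidal rule: (h/2)[f(x₀) + 2f(x₁) + 2f(x₂) + ... + f(xₙ)]

x_0 = 1.2500, f(x_0) = 0.286505, coefficient = 1
x_1 = 1.8333, f(x_1) = 0.159880, coefficient = 2
x_2 = 2.4167, f(x_2) = 0.089219, coefficient = 2
x_3 = 3.0000, f(x_3) = 0.049787, coefficient = 1

I ≈ (0.583333/2) × 0.834488 = 0.243392
Exact value: 0.236718
Error: 0.006675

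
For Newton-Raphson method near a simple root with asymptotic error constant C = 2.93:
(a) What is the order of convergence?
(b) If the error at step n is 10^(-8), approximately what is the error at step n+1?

(a) Newton-Raphson has quadratic (order 2) convergence near simple roots.
    This means |e_{n+1}| ≈ C|e_n|².

(b) With |e_n| = 10^(-8) and C = 2.93:
    |e_{n+1}| ≈ 2.93 × (10^(-8))² = 2.93 × 10^(-16)

(a) 2 (quadratic); (b) |e_{n+1}| ≈ 2.930e-16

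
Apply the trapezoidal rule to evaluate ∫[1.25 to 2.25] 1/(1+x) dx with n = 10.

f(x) = 1/(1+x)
a = 1.25, b = 2.25, n = 10
h = (b - a)/n = 0.100000

Trapezoidal rule: (h/2)[f(x₀) + 2f(x₁) + 2f(x₂) + ... + f(xₙ)]

x_0 = 1.2500, f(x_0) = 0.444444, coefficient = 1
x_1 = 1.3500, f(x_1) = 0.425532, coefficient = 2
x_2 = 1.4500, f(x_2) = 0.408163, coefficient = 2
x_3 = 1.5500, f(x_3) = 0.392157, coefficient = 2
x_4 = 1.6500, f(x_4) = 0.377358, coefficient = 2
x_5 = 1.7500, f(x_5) = 0.363636, coefficient = 2
x_6 = 1.8500, f(x_6) = 0.350877, coefficient = 2
x_7 = 1.9500, f(x_7) = 0.338983, coefficient = 2
x_8 = 2.0500, f(x_8) = 0.327869, coefficient = 2
x_9 = 2.1500, f(x_9) = 0.317460, coefficient = 2
x_10 = 2.2500, f(x_10) = 0.307692, coefficient = 1

I ≈ (0.100000/2) × 7.356209 = 0.367810
Exact value: 0.367725
Error: 0.000086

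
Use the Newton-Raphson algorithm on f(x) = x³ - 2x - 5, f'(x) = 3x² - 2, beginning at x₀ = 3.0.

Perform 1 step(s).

f(x) = x³ - 2x - 5
f'(x) = 3x² - 2
x₀ = 3.0

Newton-Raphson formula: x_{n+1} = x_n - f(x_n)/f'(x_n)

Iteration 1:
  f(3.000000) = 16.000000
  f'(3.000000) = 25.000000
  x_1 = 3.000000 - 16.000000/25.000000 = 2.360000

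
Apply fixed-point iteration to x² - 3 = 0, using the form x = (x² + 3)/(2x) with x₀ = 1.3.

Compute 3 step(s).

Equation: x² - 3 = 0
Fixed-point form: x = (x² + 3)/(2x)
x₀ = 1.3

x_1 = g(1.300000) = 1.803846
x_2 = g(1.803846) = 1.733480
x_3 = g(1.733480) = 1.732051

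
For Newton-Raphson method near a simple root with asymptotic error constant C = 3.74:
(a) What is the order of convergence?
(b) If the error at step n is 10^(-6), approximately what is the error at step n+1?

(a) Newton-Raphson has quadratic (order 2) convergence near simple roots.
    This means |e_{n+1}| ≈ C|e_n|².

(b) With |e_n| = 10^(-6) and C = 3.74:
    |e_{n+1}| ≈ 3.74 × (10^(-6))² = 3.74 × 10^(-12)

(a) 2 (quadratic); (b) |e_{n+1}| ≈ 3.740e-12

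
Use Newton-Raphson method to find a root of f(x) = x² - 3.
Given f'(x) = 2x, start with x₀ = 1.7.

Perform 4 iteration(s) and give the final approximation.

f(x) = x² - 3
f'(x) = 2x
x₀ = 1.7

Newton-Raphson formula: x_{n+1} = x_n - f(x_n)/f'(x_n)

Iteration 1:
  f(1.700000) = -0.110000
  f'(1.700000) = 3.400000
  x_1 = 1.700000 - (-0.110000)/3.400000 = 1.732353
Iteration 2:
  f(1.732353) = 0.001047
  f'(1.732353) = 3.464706
  x_2 = 1.732353 - 0.001047/3.464706 = 1.732051
Iteration 3:
  f(1.732051) = 0.000000
  f'(1.732051) = 3.464102
  x_3 = 1.732051 - 0.000000/3.464102 = 1.732051
Iteration 4:
  f(1.732051) = 0.000000
  f'(1.732051) = 3.464102
  x_4 = 1.732051 - 0.000000/3.464102 = 1.732051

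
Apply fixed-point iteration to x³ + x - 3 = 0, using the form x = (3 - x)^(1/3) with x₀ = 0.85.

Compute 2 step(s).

Equation: x³ + x - 3 = 0
Fixed-point form: x = (3 - x)^(1/3)
x₀ = 0.85

x_1 = g(0.850000) = 1.290663
x_2 = g(1.290663) = 1.195664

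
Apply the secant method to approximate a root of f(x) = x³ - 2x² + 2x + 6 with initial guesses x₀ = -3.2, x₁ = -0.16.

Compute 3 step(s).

f(x) = x³ - 2x² + 2x + 6
x₀ = -3.2, x₁ = -0.16

Secant formula: x_{n+1} = x_n - f(x_n)(x_n - x_{n-1})/(f(x_n) - f(x_{n-1}))

Iteration 1:
  f(-3.200000) = -53.648000
  f(-0.160000) = 5.624704
  x_2 = -0.160000 - 5.624704×(-0.160000 - (-3.200000))/(5.624704 - (-53.648000))
       = -0.448482
Iteration 2:
  f(-0.160000) = 5.624704
  f(-0.448482) = 4.610558
  x_3 = -0.448482 - 4.610558×(-0.448482 - (-0.160000))/(4.610558 - 5.624704)
       = -1.759992
Iteration 3:
  f(-0.448482) = 4.610558
  f(-1.759992) = -9.166836
  x_4 = -1.759992 - (-9.166836)×(-1.759992 - (-0.448482))/(-9.166836 - 4.610558)
       = -0.887374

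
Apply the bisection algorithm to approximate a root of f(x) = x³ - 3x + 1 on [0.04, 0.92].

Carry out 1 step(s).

f(x) = x³ - 3x + 1
Initial interval: [0.04, 0.92]

Iteration 1:
  c_1 = (0.040000 + 0.920000)/2 = 0.480000
  f(c_1) = f(0.480000) = -0.329408
  f(a) × f(c) < 0, new interval: [0.040000, 0.480000]

After 1 iteration(s), the approximation is c_1 = 0.480000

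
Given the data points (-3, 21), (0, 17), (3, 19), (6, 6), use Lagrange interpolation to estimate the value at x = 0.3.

Lagrange interpolation formula:
P(x) = Σ yᵢ × Lᵢ(x)
where Lᵢ(x) = Π_{j≠i} (x - xⱼ)/(xᵢ - xⱼ)

L_0(0.3) = (0.3 - 0)/(-3 - 0) × (0.3 - 3)/(-3 - 3) × (0.3 - 6)/(-3 - 6) = -0.028500
L_1(0.3) = (0.3 - (-3))/(0 - (-3)) × (0.3 - 3)/(0 - 3) × (0.3 - 6)/(0 - 6) = 0.940500
L_2(0.3) = (0.3 - (-3))/(3 - (-3)) × (0.3 - 0)/(3 - 0) × (0.3 - 6)/(3 - 6) = 0.104500
L_3(0.3) = (0.3 - (-3))/(6 - (-3)) × (0.3 - 0)/(6 - 0) × (0.3 - 3)/(6 - 3) = -0.016500

P(0.3) = 21×L_0(0.3) + 17×L_1(0.3) + 19×L_2(0.3) + 6×L_3(0.3)
P(0.3) = 17.276500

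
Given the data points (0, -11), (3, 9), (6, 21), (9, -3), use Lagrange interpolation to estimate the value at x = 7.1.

Lagrange interpolation formula:
P(x) = Σ yᵢ × Lᵢ(x)
where Lᵢ(x) = Π_{j≠i} (x - xⱼ)/(xᵢ - xⱼ)

L_0(7.1) = (7.1 - 3)/(0 - 3) × (7.1 - 6)/(0 - 6) × (7.1 - 9)/(0 - 9) = 0.052895
L_1(7.1) = (7.1 - 0)/(3 - 0) × (7.1 - 6)/(3 - 6) × (7.1 - 9)/(3 - 9) = -0.274796
L_2(7.1) = (7.1 - 0)/(6 - 0) × (7.1 - 3)/(6 - 3) × (7.1 - 9)/(6 - 9) = 1.024241
L_3(7.1) = (7.1 - 0)/(9 - 0) × (7.1 - 3)/(9 - 3) × (7.1 - 6)/(9 - 6) = 0.197660

P(7.1) = (-11)×L_0(7.1) + 9×L_1(7.1) + 21×L_2(7.1) + (-3)×L_3(7.1)
P(7.1) = 17.861062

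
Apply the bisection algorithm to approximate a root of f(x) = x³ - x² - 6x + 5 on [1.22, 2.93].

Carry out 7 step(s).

f(x) = x³ - x² - 6x + 5
Initial interval: [1.22, 2.93]

Iteration 1:
  c_1 = (1.220000 + 2.930000)/2 = 2.075000
  f(c_1) = f(2.075000) = -2.821453
  f(a) × f(c) ≥ 0, new interval: [2.075000, 2.930000]
Iteration 2:
  c_2 = (2.075000 + 2.930000)/2 = 2.502500
  f(c_2) = f(2.502500) = -0.605584
  f(a) × f(c) ≥ 0, new interval: [2.502500, 2.930000]
Iteration 3:
  c_3 = (2.502500 + 2.930000)/2 = 2.716250
  f(c_3) = f(2.716250) = 1.365017
  f(a) × f(c) < 0, new interval: [2.502500, 2.716250]
Iteration 4:
  c_4 = (2.502500 + 2.716250)/2 = 2.609375
  f(c_4) = f(2.609375) = 0.301723
  f(a) × f(c) < 0, new interval: [2.502500, 2.609375]
Iteration 5:
  c_5 = (2.502500 + 2.609375)/2 = 2.555938
  f(c_5) = f(2.555938) = -0.170971
  f(a) × f(c) ≥ 0, new interval: [2.555938, 2.609375]
Iteration 6:
  c_6 = (2.555938 + 2.609375)/2 = 2.582656
  f(c_6) = f(2.582656) = 0.060559
  f(a) × f(c) < 0, new interval: [2.555938, 2.582656]
Iteration 7:
  c_7 = (2.555938 + 2.582656)/2 = 2.569297
  f(c_7) = f(2.569297) = -0.056403
  f(a) × f(c) ≥ 0, new interval: [2.569297, 2.582656]

After 7 iteration(s), the approximation is c_7 = 2.569297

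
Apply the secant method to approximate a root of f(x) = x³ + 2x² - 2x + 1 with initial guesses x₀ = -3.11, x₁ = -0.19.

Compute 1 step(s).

f(x) = x³ + 2x² - 2x + 1
x₀ = -3.11, x₁ = -0.19

Secant formula: x_{n+1} = x_n - f(x_n)(x_n - x_{n-1})/(f(x_n) - f(x_{n-1}))

Iteration 1:
  f(-3.110000) = -3.516031
  f(-0.190000) = 1.445341
  x_2 = -0.190000 - 1.445341×(-0.190000 - (-3.110000))/(1.445341 - (-3.516031))
       = -1.040651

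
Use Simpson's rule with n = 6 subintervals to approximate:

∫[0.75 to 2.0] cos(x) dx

f(x) = cos(x)
a = 0.75, b = 2.0, n = 6
h = (b - a)/n = 0.208333

Simpson's rule: (h/3)[f(x₀) + 4f(x₁) + 2f(x₂) + ... + f(xₙ)]

x_0 = 0.7500, f(x_0) = 0.731689, coefficient = 1
x_1 = 0.9583, f(x_1) = 0.574885, coefficient = 4
x_2 = 1.1667, f(x_2) = 0.393219, coefficient = 2
x_3 = 1.3750, f(x_3) = 0.194548, coefficient = 4
x_4 = 1.5833, f(x_4) = -0.012537, coefficient = 2
x_5 = 1.7917, f(x_5) = -0.219079, coefficient = 4
x_6 = 2.0000, f(x_6) = -0.416147, coefficient = 1

I ≈ (0.208333/3) × 3.278319 = 0.227661
Exact value: 0.227659
Error: 0.000002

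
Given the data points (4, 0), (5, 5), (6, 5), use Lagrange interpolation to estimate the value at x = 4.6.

Lagrange interpolation formula:
P(x) = Σ yᵢ × Lᵢ(x)
where Lᵢ(x) = Π_{j≠i} (x - xⱼ)/(xᵢ - xⱼ)

L_0(4.6) = (4.6 - 5)/(4 - 5) × (4.6 - 6)/(4 - 6) = 0.280000
L_1(4.6) = (4.6 - 4)/(5 - 4) × (4.6 - 6)/(5 - 6) = 0.840000
L_2(4.6) = (4.6 - 4)/(6 - 4) × (4.6 - 5)/(6 - 5) = -0.120000

P(4.6) = 0×L_0(4.6) + 5×L_1(4.6) + 5×L_2(4.6)
P(4.6) = 3.600000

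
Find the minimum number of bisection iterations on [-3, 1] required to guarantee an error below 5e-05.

We need (b-a)/2^n ≤ 5e-05
(1 - (-3))/2^n ≤ 5e-05
4/2^n ≤ 5e-05
2^n ≥ 80000
n ≥ log₂(80000) = 16.29
n ≥ 17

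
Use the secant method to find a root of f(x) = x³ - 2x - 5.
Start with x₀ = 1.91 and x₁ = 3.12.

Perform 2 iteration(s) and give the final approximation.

f(x) = x³ - 2x - 5
x₀ = 1.91, x₁ = 3.12

Secant formula: x_{n+1} = x_n - f(x_n)(x_n - x_{n-1})/(f(x_n) - f(x_{n-1}))

Iteration 1:
  f(1.910000) = -1.852129
  f(3.120000) = 19.131328
  x_2 = 3.120000 - 19.131328×(3.120000 - 1.910000)/(19.131328 - (-1.852129))
       = 2.016802
Iteration 2:
  f(3.120000) = 19.131328
  f(2.016802) = -0.830281
  x_3 = 2.016802 - (-0.830281)×(2.016802 - 3.120000)/(-0.830281 - 19.131328)
       = 2.062688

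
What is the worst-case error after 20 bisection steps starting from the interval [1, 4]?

Bisection error bound: |error| ≤ (b-a)/2^n
|error| ≤ (4 - 1)/2^20 = 3/2^20
|error| ≤ 0.0000028610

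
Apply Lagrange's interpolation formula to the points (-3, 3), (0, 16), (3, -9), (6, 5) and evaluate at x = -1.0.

Lagrange interpolation formula:
P(x) = Σ yᵢ × Lᵢ(x)
where Lᵢ(x) = Π_{j≠i} (x - xⱼ)/(xᵢ - xⱼ)

L_0(-1.0) = (-1.0 - 0)/(-3 - 0) × (-1.0 - 3)/(-3 - 3) × (-1.0 - 6)/(-3 - 6) = 0.172840
L_1(-1.0) = (-1.0 - (-3))/(0 - (-3)) × (-1.0 - 3)/(0 - 3) × (-1.0 - 6)/(0 - 6) = 1.037037
L_2(-1.0) = (-1.0 - (-3))/(3 - (-3)) × (-1.0 - 0)/(3 - 0) × (-1.0 - 6)/(3 - 6) = -0.259259
L_3(-1.0) = (-1.0 - (-3))/(6 - (-3)) × (-1.0 - 0)/(6 - 0) × (-1.0 - 3)/(6 - 3) = 0.049383

P(-1.0) = 3×L_0(-1.0) + 16×L_1(-1.0) + (-9)×L_2(-1.0) + 5×L_3(-1.0)
P(-1.0) = 19.691358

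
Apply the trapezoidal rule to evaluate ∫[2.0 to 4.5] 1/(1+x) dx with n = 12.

f(x) = 1/(1+x)
a = 2.0, b = 4.5, n = 12
h = (b - a)/n = 0.208333

Trapezoidal rule: (h/2)[f(x₀) + 2f(x₁) + 2f(x₂) + ... + f(xₙ)]

x_0 = 2.0000, f(x_0) = 0.333333, coefficient = 1
x_1 = 2.2083, f(x_1) = 0.311688, coefficient = 2
x_2 = 2.4167, f(x_2) = 0.292683, coefficient = 2
x_3 = 2.6250, f(x_3) = 0.275862, coefficient = 2
x_4 = 2.8333, f(x_4) = 0.260870, coefficient = 2
x_5 = 3.0417, f(x_5) = 0.247423, coefficient = 2
x_6 = 3.2500, f(x_6) = 0.235294, coefficient = 2
x_7 = 3.4583, f(x_7) = 0.224299, coefficient = 2
x_8 = 3.6667, f(x_8) = 0.214286, coefficient = 2
x_9 = 3.8750, f(x_9) = 0.205128, coefficient = 2
x_10 = 4.0833, f(x_10) = 0.196721, coefficient = 2
x_11 = 4.2917, f(x_11) = 0.188976, coefficient = 2
x_12 = 4.5000, f(x_12) = 0.181818, coefficient = 1

I ≈ (0.208333/2) × 5.821612 = 0.606418
Exact value: 0.606136
Error: 0.000282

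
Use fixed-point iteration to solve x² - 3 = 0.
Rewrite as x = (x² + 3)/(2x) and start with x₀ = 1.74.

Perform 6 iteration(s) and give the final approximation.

Equation: x² - 3 = 0
Fixed-point form: x = (x² + 3)/(2x)
x₀ = 1.74

x_1 = g(1.740000) = 1.732069
x_2 = g(1.732069) = 1.732051
x_3 = g(1.732051) = 1.732051
x_4 = g(1.732051) = 1.732051
x_5 = g(1.732051) = 1.732051
x_6 = g(1.732051) = 1.732051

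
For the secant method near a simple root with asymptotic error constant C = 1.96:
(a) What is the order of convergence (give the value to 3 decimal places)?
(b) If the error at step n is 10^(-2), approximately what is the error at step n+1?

(a) Secant method has superlinear convergence with order φ = (1+√5)/2 ≈ 1.618.
    This means |e_{n+1}| ≈ C|e_n|^1.618.

(b) With |e_n| = 10^(-2) and C = 1.96:
    |e_{n+1}| ≈ 1.96 × (10^(-2))^1.618 = 1.96 × 10^(-3.24)

(a) ≈ 1.618 (golden ratio); (b) |e_{n+1}| ≈ 1.138e-03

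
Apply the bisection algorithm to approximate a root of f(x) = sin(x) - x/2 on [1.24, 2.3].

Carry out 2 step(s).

f(x) = sin(x) - x/2
Initial interval: [1.24, 2.3]

Iteration 1:
  c_1 = (1.240000 + 2.300000)/2 = 1.770000
  f(c_1) = f(1.770000) = 0.095224
  f(a) × f(c) ≥ 0, new interval: [1.770000, 2.300000]
Iteration 2:
  c_2 = (1.770000 + 2.300000)/2 = 2.035000
  f(c_2) = f(2.035000) = -0.123322
  f(a) × f(c) < 0, new interval: [1.770000, 2.035000]

After 2 iteration(s), the approximation is c_2 = 2.035000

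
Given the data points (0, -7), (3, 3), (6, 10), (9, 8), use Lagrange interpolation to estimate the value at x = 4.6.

Lagrange interpolation formula:
P(x) = Σ yᵢ × Lᵢ(x)
where Lᵢ(x) = Π_{j≠i} (x - xⱼ)/(xᵢ - xⱼ)

L_0(4.6) = (4.6 - 3)/(0 - 3) × (4.6 - 6)/(0 - 6) × (4.6 - 9)/(0 - 9) = -0.060840
L_1(4.6) = (4.6 - 0)/(3 - 0) × (4.6 - 6)/(3 - 6) × (4.6 - 9)/(3 - 9) = 0.524741
L_2(4.6) = (4.6 - 0)/(6 - 0) × (4.6 - 3)/(6 - 3) × (4.6 - 9)/(6 - 9) = 0.599704
L_3(4.6) = (4.6 - 0)/(9 - 0) × (4.6 - 3)/(9 - 3) × (4.6 - 6)/(9 - 6) = -0.063605

P(4.6) = (-7)×L_0(4.6) + 3×L_1(4.6) + 10×L_2(4.6) + 8×L_3(4.6)
P(4.6) = 7.488296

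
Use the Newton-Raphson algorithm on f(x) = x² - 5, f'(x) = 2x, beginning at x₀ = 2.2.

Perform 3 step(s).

f(x) = x² - 5
f'(x) = 2x
x₀ = 2.2

Newton-Raphson formula: x_{n+1} = x_n - f(x_n)/f'(x_n)

Iteration 1:
  f(2.200000) = -0.160000
  f'(2.200000) = 4.400000
  x_1 = 2.200000 - (-0.160000)/4.400000 = 2.236364
Iteration 2:
  f(2.236364) = 0.001322
  f'(2.236364) = 4.472727
  x_2 = 2.236364 - 0.001322/4.472727 = 2.236068
Iteration 3:
  f(2.236068) = 0.000000
  f'(2.236068) = 4.472136
  x_3 = 2.236068 - 0.000000/4.472136 = 2.236068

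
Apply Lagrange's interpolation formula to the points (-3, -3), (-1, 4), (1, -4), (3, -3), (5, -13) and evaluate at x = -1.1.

Lagrange interpolation formula:
P(x) = Σ yᵢ × Lᵢ(x)
where Lᵢ(x) = Π_{j≠i} (x - xⱼ)/(xᵢ - xⱼ)

L_0(-1.1) = (-1.1 - (-1))/(-3 - (-1)) × (-1.1 - 1)/(-3 - 1) × (-1.1 - 3)/(-3 - 3) × (-1.1 - 5)/(-3 - 5) = 0.013677
L_1(-1.1) = (-1.1 - (-3))/(-1 - (-3)) × (-1.1 - 1)/(-1 - 1) × (-1.1 - 3)/(-1 - 3) × (-1.1 - 5)/(-1 - 5) = 1.039478
L_2(-1.1) = (-1.1 - (-3))/(1 - (-3)) × (-1.1 - (-1))/(1 - (-1)) × (-1.1 - 3)/(1 - 3) × (-1.1 - 5)/(1 - 5) = -0.074248
L_3(-1.1) = (-1.1 - (-3))/(3 - (-3)) × (-1.1 - (-1))/(3 - (-1)) × (-1.1 - 1)/(3 - 1) × (-1.1 - 5)/(3 - 5) = 0.025353
L_4(-1.1) = (-1.1 - (-3))/(5 - (-3)) × (-1.1 - (-1))/(5 - (-1)) × (-1.1 - 1)/(5 - 1) × (-1.1 - 3)/(5 - 3) = -0.004260

P(-1.1) = (-3)×L_0(-1.1) + 4×L_1(-1.1) + (-4)×L_2(-1.1) + (-3)×L_3(-1.1) + (-13)×L_4(-1.1)
P(-1.1) = 4.393197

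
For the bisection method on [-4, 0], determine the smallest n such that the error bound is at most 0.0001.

We need (b-a)/2^n ≤ 0.0001
(0 - (-4))/2^n ≤ 0.0001
4/2^n ≤ 0.0001
2^n ≥ 40000
n ≥ log₂(40000) = 15.29
n ≥ 16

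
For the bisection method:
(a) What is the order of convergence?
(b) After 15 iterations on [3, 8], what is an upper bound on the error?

(a) Bisection has linear (order 1) convergence; the error is halved each step.

(b) Error bound = (b-a)/2^n = (8 - 3)/2^{15}
    = 5/2^{15}

(a) 1 (linear); (b) error ≤ 1.53e-04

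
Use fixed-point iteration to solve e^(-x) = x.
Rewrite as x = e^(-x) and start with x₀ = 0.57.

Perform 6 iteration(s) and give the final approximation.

Equation: e^(-x) = x
Fixed-point form: x = e^(-x)
x₀ = 0.57

x_1 = g(0.570000) = 0.565525
x_2 = g(0.565525) = 0.568062
x_3 = g(0.568062) = 0.566623
x_4 = g(0.566623) = 0.567439
x_5 = g(0.567439) = 0.566976
x_6 = g(0.566976) = 0.567238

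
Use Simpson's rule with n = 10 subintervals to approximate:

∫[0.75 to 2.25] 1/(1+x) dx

f(x) = 1/(1+x)
a = 0.75, b = 2.25, n = 10
h = (b - a)/n = 0.150000

Simpson's rule: (h/3)[f(x₀) + 4f(x₁) + 2f(x₂) + ... + f(xₙ)]

x_0 = 0.7500, f(x_0) = 0.571429, coefficient = 1
x_1 = 0.9000, f(x_1) = 0.526316, coefficient = 4
x_2 = 1.0500, f(x_2) = 0.487805, coefficient = 2
x_3 = 1.2000, f(x_3) = 0.454545, coefficient = 4
x_4 = 1.3500, f(x_4) = 0.425532, coefficient = 2
x_5 = 1.5000, f(x_5) = 0.400000, coefficient = 4
x_6 = 1.6500, f(x_6) = 0.377358, coefficient = 2
x_7 = 1.8000, f(x_7) = 0.357143, coefficient = 4
x_8 = 1.9500, f(x_8) = 0.338983, coefficient = 2
x_9 = 2.1000, f(x_9) = 0.322581, coefficient = 4
x_10 = 2.2500, f(x_10) = 0.307692, coefficient = 1

I ≈ (0.150000/3) × 12.380817 = 0.619041
Exact value: 0.619039
Error: 0.000002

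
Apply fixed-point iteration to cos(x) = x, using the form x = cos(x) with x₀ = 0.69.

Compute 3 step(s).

Equation: cos(x) = x
Fixed-point form: x = cos(x)
x₀ = 0.69

x_1 = g(0.690000) = 0.771246
x_2 = g(0.771246) = 0.717043
x_3 = g(0.717043) = 0.753752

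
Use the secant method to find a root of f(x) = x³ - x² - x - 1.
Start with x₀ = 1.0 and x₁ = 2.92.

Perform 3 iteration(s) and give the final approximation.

f(x) = x³ - x² - x - 1
x₀ = 1.0, x₁ = 2.92

Secant formula: x_{n+1} = x_n - f(x_n)(x_n - x_{n-1})/(f(x_n) - f(x_{n-1}))

Iteration 1:
  f(1.000000) = -2.000000
  f(2.920000) = 12.450688
  x_2 = 2.920000 - 12.450688×(2.920000 - 1.000000)/(12.450688 - (-2.000000))
       = 1.265731
Iteration 2:
  f(2.920000) = 12.450688
  f(1.265731) = -1.840010
  x_3 = 1.265731 - (-1.840010)×(1.265731 - 2.920000)/(-1.840010 - 12.450688)
       = 1.478728
Iteration 3:
  f(1.265731) = -1.840010
  f(1.478728) = -1.431924
  x_4 = 1.478728 - (-1.431924)×(1.478728 - 1.265731)/(-1.431924 - (-1.840010))
       = 2.226108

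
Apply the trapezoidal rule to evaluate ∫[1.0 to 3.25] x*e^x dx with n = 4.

f(x) = x*e^x
a = 1.0, b = 3.25, n = 4
h = (b - a)/n = 0.562500

Trapezoidal rule: (h/2)[f(x₀) + 2f(x₁) + 2f(x₂) + ... + f(xₙ)]

x_0 = 1.0000, f(x_0) = 2.718282, coefficient = 1
x_1 = 1.5625, f(x_1) = 7.454271, coefficient = 2
x_2 = 2.1250, f(x_2) = 17.792407, coefficient = 2
x_3 = 2.6875, f(x_3) = 39.492524, coefficient = 2
x_4 = 3.2500, f(x_4) = 83.818605, coefficient = 1

I ≈ (0.562500/2) × 216.015290 = 60.754300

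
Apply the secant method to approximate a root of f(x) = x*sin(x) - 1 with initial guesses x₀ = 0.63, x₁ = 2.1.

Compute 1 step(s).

f(x) = x*sin(x) - 1
x₀ = 0.63, x₁ = 2.1

Secant formula: x_{n+1} = x_n - f(x_n)(x_n - x_{n-1})/(f(x_n) - f(x_{n-1}))

Iteration 1:
  f(0.630000) = -0.628839
  f(2.100000) = 0.812740
  x_2 = 2.100000 - 0.812740×(2.100000 - 0.630000)/(0.812740 - (-0.628839))
       = 1.271237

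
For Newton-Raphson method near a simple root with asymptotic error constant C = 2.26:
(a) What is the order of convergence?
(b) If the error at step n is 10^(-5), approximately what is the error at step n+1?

(a) Newton-Raphson has quadratic (order 2) convergence near simple roots.
    This means |e_{n+1}| ≈ C|e_n|².

(b) With |e_n| = 10^(-5) and C = 2.26:
    |e_{n+1}| ≈ 2.26 × (10^(-5))² = 2.26 × 10^(-10)

(a) 2 (quadratic); (b) |e_{n+1}| ≈ 2.260e-10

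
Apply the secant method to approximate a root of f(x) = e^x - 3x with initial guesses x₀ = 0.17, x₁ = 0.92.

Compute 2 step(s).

f(x) = e^x - 3x
x₀ = 0.17, x₁ = 0.92

Secant formula: x_{n+1} = x_n - f(x_n)(x_n - x_{n-1})/(f(x_n) - f(x_{n-1}))

Iteration 1:
  f(0.170000) = 0.675305
  f(0.920000) = -0.250710
  x_2 = 0.920000 - (-0.250710)×(0.920000 - 0.170000)/(-0.250710 - 0.675305)
       = 0.716945
Iteration 2:
  f(0.920000) = -0.250710
  f(0.716945) = -0.102668
  x_3 = 0.716945 - (-0.102668)×(0.716945 - 0.920000)/(-0.102668 - (-0.250710))
       = 0.576124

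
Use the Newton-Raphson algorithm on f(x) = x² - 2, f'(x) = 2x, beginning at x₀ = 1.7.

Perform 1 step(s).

f(x) = x² - 2
f'(x) = 2x
x₀ = 1.7

Newton-Raphson formula: x_{n+1} = x_n - f(x_n)/f'(x_n)

Iteration 1:
  f(1.700000) = 0.890000
  f'(1.700000) = 3.400000
  x_1 = 1.700000 - 0.890000/3.400000 = 1.438235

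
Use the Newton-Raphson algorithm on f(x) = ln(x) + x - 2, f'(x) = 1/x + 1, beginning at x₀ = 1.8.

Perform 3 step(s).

f(x) = ln(x) + x - 2
f'(x) = 1/x + 1
x₀ = 1.8

Newton-Raphson formula: x_{n+1} = x_n - f(x_n)/f'(x_n)

Iteration 1:
  f(1.800000) = 0.387787
  f'(1.800000) = 1.555556
  x_1 = 1.800000 - 0.387787/1.555556 = 1.550709
Iteration 2:
  f(1.550709) = -0.010579
  f'(1.550709) = 1.644866
  x_2 = 1.550709 - (-0.010579)/1.644866 = 1.557140
Iteration 3:
  f(1.557140) = -0.000009
  f'(1.557140) = 1.642203
  x_3 = 1.557140 - (-0.000009)/1.642203 = 1.557146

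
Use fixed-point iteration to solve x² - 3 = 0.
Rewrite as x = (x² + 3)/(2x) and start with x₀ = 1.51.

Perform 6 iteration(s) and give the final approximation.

Equation: x² - 3 = 0
Fixed-point form: x = (x² + 3)/(2x)
x₀ = 1.51

x_1 = g(1.510000) = 1.748377
x_2 = g(1.748377) = 1.732127
x_3 = g(1.732127) = 1.732051
x_4 = g(1.732051) = 1.732051
x_5 = g(1.732051) = 1.732051
x_6 = g(1.732051) = 1.732051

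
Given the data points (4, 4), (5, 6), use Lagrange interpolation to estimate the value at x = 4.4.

Lagrange interpolation formula:
P(x) = Σ yᵢ × Lᵢ(x)
where Lᵢ(x) = Π_{j≠i} (x - xⱼ)/(xᵢ - xⱼ)

L_0(4.4) = (4.4 - 5)/(4 - 5) = 0.600000
L_1(4.4) = (4.4 - 4)/(5 - 4) = 0.400000

P(4.4) = 4×L_0(4.4) + 6×L_1(4.4)
P(4.4) = 4.800000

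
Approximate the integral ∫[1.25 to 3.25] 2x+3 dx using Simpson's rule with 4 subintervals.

f(x) = 2x+3
a = 1.25, b = 3.25, n = 4
h = (b - a)/n = 0.500000

Simpson's rule: (h/3)[f(x₀) + 4f(x₁) + 2f(x₂) + ... + f(xₙ)]

x_0 = 1.2500, f(x_0) = 5.500000, coefficient = 1
x_1 = 1.7500, f(x_1) = 6.500000, coefficient = 4
x_2 = 2.2500, f(x_2) = 7.500000, coefficient = 2
x_3 = 2.7500, f(x_3) = 8.500000, coefficient = 4
x_4 = 3.2500, f(x_4) = 9.500000, coefficient = 1

I ≈ (0.500000/3) × 90.000000 = 15.000000
Exact value: 15.000000
Error: 0.000000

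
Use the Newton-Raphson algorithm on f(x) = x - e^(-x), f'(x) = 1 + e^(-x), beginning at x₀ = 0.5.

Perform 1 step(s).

f(x) = x - e^(-x)
f'(x) = 1 + e^(-x)
x₀ = 0.5

Newton-Raphson formula: x_{n+1} = x_n - f(x_n)/f'(x_n)

Iteration 1:
  f(0.500000) = -0.106531
  f'(0.500000) = 1.606531
  x_1 = 0.500000 - (-0.106531)/1.606531 = 0.566311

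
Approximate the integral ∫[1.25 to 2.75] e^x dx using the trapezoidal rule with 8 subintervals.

f(x) = e^x
a = 1.25, b = 2.75, n = 8
h = (b - a)/n = 0.187500

Trapezoidal rule: (h/2)[f(x₀) + 2f(x₁) + 2f(x₂) + ... + f(xₙ)]

x_0 = 1.2500, f(x_0) = 3.490343, coefficient = 1
x_1 = 1.4375, f(x_1) = 4.210157, coefficient = 2
x_2 = 1.6250, f(x_2) = 5.078419, coefficient = 2
x_3 = 1.8125, f(x_3) = 6.125743, coefficient = 2
x_4 = 2.0000, f(x_4) = 7.389056, coefficient = 2
x_5 = 2.1875, f(x_5) = 8.912903, coefficient = 2
x_6 = 2.3750, f(x_6) = 10.751013, coefficient = 2
x_7 = 2.5625, f(x_7) = 12.968197, coefficient = 2
x_8 = 2.7500, f(x_8) = 15.642632, coefficient = 1

I ≈ (0.187500/2) × 130.003952 = 12.187870
Exact value: 12.152289
Error: 0.035582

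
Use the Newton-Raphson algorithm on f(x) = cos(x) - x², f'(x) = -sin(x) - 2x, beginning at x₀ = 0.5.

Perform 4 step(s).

f(x) = cos(x) - x²
f'(x) = -sin(x) - 2x
x₀ = 0.5

Newton-Raphson formula: x_{n+1} = x_n - f(x_n)/f'(x_n)

Iteration 1:
  f(0.500000) = 0.627583
  f'(0.500000) = -1.479426
  x_1 = 0.500000 - 0.627583/(-1.479426) = 0.924207
Iteration 2:
  f(0.924207) = -0.251691
  f'(0.924207) = -2.646557
  x_2 = 0.924207 - (-0.251691)/(-2.646557) = 0.829106
Iteration 3:
  f(0.829106) = -0.011881
  f'(0.829106) = -2.395539
  x_3 = 0.829106 - (-0.011881)/(-2.395539) = 0.824146
Iteration 4:
  f(0.824146) = -0.000033
  f'(0.824146) = -2.382260
  x_4 = 0.824146 - (-0.000033)/(-2.382260) = 0.824132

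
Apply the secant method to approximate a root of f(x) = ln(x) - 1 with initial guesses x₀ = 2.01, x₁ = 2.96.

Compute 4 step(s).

f(x) = ln(x) - 1
x₀ = 2.01, x₁ = 2.96

Secant formula: x_{n+1} = x_n - f(x_n)(x_n - x_{n-1})/(f(x_n) - f(x_{n-1}))

Iteration 1:
  f(2.010000) = -0.301865
  f(2.960000) = 0.085189
  x_2 = 2.960000 - 0.085189×(2.960000 - 2.010000)/(0.085189 - (-0.301865))
       = 2.750909
Iteration 2:
  f(2.960000) = 0.085189
  f(2.750909) = 0.011931
  x_3 = 2.750909 - 0.011931×(2.750909 - 2.960000)/(0.011931 - 0.085189)
       = 2.716855
Iteration 3:
  f(2.750909) = 0.011931
  f(2.716855) = -0.000525
  x_4 = 2.716855 - (-0.000525)×(2.716855 - 2.750909)/(-0.000525 - 0.011931)
       = 2.718290
Iteration 4:
  f(2.716855) = -0.000525
  f(2.718290) = 0.000003
  x_5 = 2.718290 - 0.000003×(2.718290 - 2.716855)/(0.000003 - (-0.000525))
       = 2.718282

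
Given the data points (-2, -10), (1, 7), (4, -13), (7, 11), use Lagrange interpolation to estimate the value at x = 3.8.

Lagrange interpolation formula:
P(x) = Σ yᵢ × Lᵢ(x)
where Lᵢ(x) = Π_{j≠i} (x - xⱼ)/(xᵢ - xⱼ)

L_0(3.8) = (3.8 - 1)/(-2 - 1) × (3.8 - 4)/(-2 - 4) × (3.8 - 7)/(-2 - 7) = -0.011062
L_1(3.8) = (3.8 - (-2))/(1 - (-2)) × (3.8 - 4)/(1 - 4) × (3.8 - 7)/(1 - 7) = 0.068741
L_2(3.8) = (3.8 - (-2))/(4 - (-2)) × (3.8 - 1)/(4 - 1) × (3.8 - 7)/(4 - 7) = 0.962370
L_3(3.8) = (3.8 - (-2))/(7 - (-2)) × (3.8 - 1)/(7 - 1) × (3.8 - 4)/(7 - 4) = -0.020049

P(3.8) = (-10)×L_0(3.8) + 7×L_1(3.8) + (-13)×L_2(3.8) + 11×L_3(3.8)
P(3.8) = -12.139556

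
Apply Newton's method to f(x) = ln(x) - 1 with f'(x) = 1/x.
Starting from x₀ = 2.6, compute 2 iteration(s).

f(x) = ln(x) - 1
f'(x) = 1/x
x₀ = 2.6

Newton-Raphson formula: x_{n+1} = x_n - f(x_n)/f'(x_n)

Iteration 1:
  f(2.600000) = -0.044489
  f'(2.600000) = 0.384615
  x_1 = 2.600000 - (-0.044489)/0.384615 = 2.715670
Iteration 2:
  f(2.715670) = -0.000961
  f'(2.715670) = 0.368233
  x_2 = 2.715670 - (-0.000961)/0.368233 = 2.718281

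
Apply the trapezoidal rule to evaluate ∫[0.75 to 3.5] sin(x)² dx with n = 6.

f(x) = sin(x)²
a = 0.75, b = 3.5, n = 6
h = (b - a)/n = 0.458333

Trapezoidal rule: (h/2)[f(x₀) + 2f(x₁) + 2f(x₂) + ... + f(xₙ)]

x_0 = 0.7500, f(x_0) = 0.464631, coefficient = 1
x_1 = 1.2083, f(x_1) = 0.874274, coefficient = 2
x_2 = 1.6667, f(x_2) = 0.990837, coefficient = 2
x_3 = 2.1250, f(x_3) = 0.723044, coefficient = 2
x_4 = 2.5833, f(x_4) = 0.280593, coefficient = 2
x_5 = 3.0417, f(x_5) = 0.009952, coefficient = 2
x_6 = 3.5000, f(x_6) = 0.123049, coefficient = 1

I ≈ (0.458333/2) × 6.345081 = 1.454081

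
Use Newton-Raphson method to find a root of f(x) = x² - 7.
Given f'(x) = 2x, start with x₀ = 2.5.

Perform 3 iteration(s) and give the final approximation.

f(x) = x² - 7
f'(x) = 2x
x₀ = 2.5

Newton-Raphson formula: x_{n+1} = x_n - f(x_n)/f'(x_n)

Iteration 1:
  f(2.500000) = -0.750000
  f'(2.500000) = 5.000000
  x_1 = 2.500000 - (-0.750000)/5.000000 = 2.650000
Iteration 2:
  f(2.650000) = 0.022500
  f'(2.650000) = 5.300000
  x_2 = 2.650000 - 0.022500/5.300000 = 2.645755
Iteration 3:
  f(2.645755) = 0.000018
  f'(2.645755) = 5.291509
  x_3 = 2.645755 - 0.000018/5.291509 = 2.645751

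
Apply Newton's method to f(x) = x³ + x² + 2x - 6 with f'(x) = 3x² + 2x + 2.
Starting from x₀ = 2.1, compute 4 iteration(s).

f(x) = x³ + x² + 2x - 6
f'(x) = 3x² + 2x + 2
x₀ = 2.1

Newton-Raphson formula: x_{n+1} = x_n - f(x_n)/f'(x_n)

Iteration 1:
  f(2.100000) = 11.871000
  f'(2.100000) = 19.430000
  x_1 = 2.100000 - 11.871000/19.430000 = 1.489038
Iteration 2:
  f(1.489038) = 2.496851
  f'(1.489038) = 11.629774
  x_2 = 1.489038 - 2.496851/11.629774 = 1.274343
Iteration 3:
  f(1.274343) = 0.242104
  f'(1.274343) = 9.420535
  x_3 = 1.274343 - 0.242104/9.420535 = 1.248643
Iteration 4:
  f(1.248643) = 0.003168
  f'(1.248643) = 9.174616
  x_4 = 1.248643 - 0.003168/9.174616 = 1.248298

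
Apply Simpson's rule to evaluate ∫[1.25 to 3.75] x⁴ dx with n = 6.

f(x) = x⁴
a = 1.25, b = 3.75, n = 6
h = (b - a)/n = 0.416667

Simpson's rule: (h/3)[f(x₀) + 4f(x₁) + 2f(x₂) + ... + f(xₙ)]

x_0 = 1.2500, f(x_0) = 2.441406, coefficient = 1
x_1 = 1.6667, f(x_1) = 7.716049, coefficient = 4
x_2 = 2.0833, f(x_2) = 18.838011, coefficient = 2
x_3 = 2.5000, f(x_3) = 39.062500, coefficient = 4
x_4 = 2.9167, f(x_4) = 72.368104, coefficient = 2
x_5 = 3.3333, f(x_5) = 123.456790, coefficient = 4
x_6 = 3.7500, f(x_6) = 197.753906, coefficient = 1

I ≈ (0.416667/3) × 1063.548900 = 147.715125
Exact value: 147.705078
Error: 0.010047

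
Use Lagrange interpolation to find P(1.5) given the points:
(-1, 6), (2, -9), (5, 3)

Lagrange interpolation formula:
P(x) = Σ yᵢ × Lᵢ(x)
where Lᵢ(x) = Π_{j≠i} (x - xⱼ)/(xᵢ - xⱼ)

L_0(1.5) = (1.5 - 2)/(-1 - 2) × (1.5 - 5)/(-1 - 5) = 0.097222
L_1(1.5) = (1.5 - (-1))/(2 - (-1)) × (1.5 - 5)/(2 - 5) = 0.972222
L_2(1.5) = (1.5 - (-1))/(5 - (-1)) × (1.5 - 2)/(5 - 2) = -0.069444

P(1.5) = 6×L_0(1.5) + (-9)×L_1(1.5) + 3×L_2(1.5)
P(1.5) = -8.375000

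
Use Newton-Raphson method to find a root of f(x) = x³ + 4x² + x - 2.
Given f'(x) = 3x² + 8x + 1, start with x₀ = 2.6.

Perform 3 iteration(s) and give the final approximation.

f(x) = x³ + 4x² + x - 2
f'(x) = 3x² + 8x + 1
x₀ = 2.6

Newton-Raphson formula: x_{n+1} = x_n - f(x_n)/f'(x_n)

Iteration 1:
  f(2.600000) = 45.216000
  f'(2.600000) = 42.080000
  x_1 = 2.600000 - 45.216000/42.080000 = 1.525475
Iteration 2:
  f(1.525475) = 12.383670
  f'(1.525475) = 20.185027
  x_2 = 1.525475 - 12.383670/20.185027 = 0.911968
Iteration 3:
  f(0.911968) = 2.997176
  f'(0.911968) = 10.790795
  x_3 = 0.911968 - 2.997176/10.790795 = 0.634214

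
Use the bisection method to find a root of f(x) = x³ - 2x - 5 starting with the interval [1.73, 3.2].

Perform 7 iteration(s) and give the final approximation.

f(x) = x³ - 2x - 5
Initial interval: [1.73, 3.2]

Iteration 1:
  c_1 = (1.730000 + 3.200000)/2 = 2.465000
  f(c_1) = f(2.465000) = 5.047895
  f(a) × f(c) < 0, new interval: [1.730000, 2.465000]
Iteration 2:
  c_2 = (1.730000 + 2.465000)/2 = 2.097500
  f(c_2) = f(2.097500) = 0.032964
  f(a) × f(c) < 0, new interval: [1.730000, 2.097500]
Iteration 3:
  c_3 = (1.730000 + 2.097500)/2 = 1.913750
  f(c_3) = f(1.913750) = -1.818507
  f(a) × f(c) ≥ 0, new interval: [1.913750, 2.097500]
Iteration 4:
  c_4 = (1.913750 + 2.097500)/2 = 2.005625
  f(c_4) = f(2.005625) = -0.943560
  f(a) × f(c) ≥ 0, new interval: [2.005625, 2.097500]
Iteration 5:
  c_5 = (2.005625 + 2.097500)/2 = 2.051563
  f(c_5) = f(2.051563) = -0.468286
  f(a) × f(c) ≥ 0, new interval: [2.051563, 2.097500]
Iteration 6:
  c_6 = (2.051563 + 2.097500)/2 = 2.074531
  f(c_6) = f(2.074531) = -0.220944
  f(a) × f(c) ≥ 0, new interval: [2.074531, 2.097500]
Iteration 7:
  c_7 = (2.074531 + 2.097500)/2 = 2.086016
  f(c_7) = f(2.086016) = -0.094815
  f(a) × f(c) ≥ 0, new interval: [2.086016, 2.097500]

After 7 iteration(s), the approximation is c_7 = 2.086016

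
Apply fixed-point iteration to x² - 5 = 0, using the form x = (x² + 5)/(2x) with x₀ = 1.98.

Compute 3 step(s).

Equation: x² - 5 = 0
Fixed-point form: x = (x² + 5)/(2x)
x₀ = 1.98

x_1 = g(1.980000) = 2.252626
x_2 = g(2.252626) = 2.236129
x_3 = g(2.236129) = 2.236068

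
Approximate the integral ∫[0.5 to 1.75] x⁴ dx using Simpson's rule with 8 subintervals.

f(x) = x⁴
a = 0.5, b = 1.75, n = 8
h = (b - a)/n = 0.156250

Simpson's rule: (h/3)[f(x₀) + 4f(x₁) + 2f(x₂) + ... + f(xₙ)]

x_0 = 0.5000, f(x_0) = 0.062500, coefficient = 1
x_1 = 0.6562, f(x_1) = 0.185472, coefficient = 4
x_2 = 0.8125, f(x_2) = 0.435806, coefficient = 2
x_3 = 0.9688, f(x_3) = 0.880738, coefficient = 4
x_4 = 1.1250, f(x_4) = 1.601807, coefficient = 2
x_5 = 1.2812, f(x_5) = 2.694856, coefficient = 4
x_6 = 1.4375, f(x_6) = 4.270035, coefficient = 2
x_7 = 1.5938, f(x_7) = 6.451798, coefficient = 4
x_8 = 1.7500, f(x_8) = 9.378906, coefficient = 1

I ≈ (0.156250/3) × 62.908157 = 3.276467
Exact value: 3.276367
Error: 0.000099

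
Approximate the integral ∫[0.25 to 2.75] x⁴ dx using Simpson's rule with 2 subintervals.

f(x) = x⁴
a = 0.25, b = 2.75, n = 2
h = (b - a)/n = 1.250000

Simpson's rule: (h/3)[f(x₀) + 4f(x₁) + 2f(x₂) + ... + f(xₙ)]

x_0 = 0.2500, f(x_0) = 0.003906, coefficient = 1
x_1 = 1.5000, f(x_1) = 5.062500, coefficient = 4
x_2 = 2.7500, f(x_2) = 57.191406, coefficient = 1

I ≈ (1.250000/3) × 77.445312 = 32.268880
Exact value: 31.455078
Error: 0.813802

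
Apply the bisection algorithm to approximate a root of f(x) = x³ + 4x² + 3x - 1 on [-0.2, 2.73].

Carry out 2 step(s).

f(x) = x³ + 4x² + 3x - 1
Initial interval: [-0.2, 2.73]

Iteration 1:
  c_1 = (-0.200000 + 2.730000)/2 = 1.265000
  f(c_1) = f(1.265000) = 11.220185
  f(a) × f(c) < 0, new interval: [-0.200000, 1.265000]
Iteration 2:
  c_2 = (-0.200000 + 1.265000)/2 = 0.532500
  f(c_2) = f(0.532500) = 1.882719
  f(a) × f(c) < 0, new interval: [-0.200000, 0.532500]

After 2 iteration(s), the approximation is c_2 = 0.532500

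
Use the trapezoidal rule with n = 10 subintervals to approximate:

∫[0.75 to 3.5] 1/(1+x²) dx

f(x) = 1/(1+x²)
a = 0.75, b = 3.5, n = 10
h = (b - a)/n = 0.275000

Trapezoidal rule: (h/2)[f(x₀) + 2f(x₁) + 2f(x₂) + ... + f(xₙ)]

x_0 = 0.7500, f(x_0) = 0.640000, coefficient = 1
x_1 = 1.0250, f(x_1) = 0.487656, coefficient = 2
x_2 = 1.3000, f(x_2) = 0.371747, coefficient = 2
x_3 = 1.5750, f(x_3) = 0.287305, coefficient = 2
x_4 = 1.8500, f(x_4) = 0.226116, coefficient = 2
x_5 = 2.1250, f(x_5) = 0.181303, coefficient = 2
x_6 = 2.4000, f(x_6) = 0.147929, coefficient = 2
x_7 = 2.6750, f(x_7) = 0.122615, coefficient = 2
x_8 = 2.9500, f(x_8) = 0.103066, coefficient = 2
x_9 = 3.2250, f(x_9) = 0.087714, coefficient = 2
x_10 = 3.5000, f(x_10) = 0.075472, coefficient = 1

I ≈ (0.275000/2) × 4.746376 = 0.652627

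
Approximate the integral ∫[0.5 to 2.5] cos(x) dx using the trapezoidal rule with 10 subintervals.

f(x) = cos(x)
a = 0.5, b = 2.5, n = 10
h = (b - a)/n = 0.200000

Trapezoidal rule: (h/2)[f(x₀) + 2f(x₁) + 2f(x₂) + ... + f(xₙ)]

x_0 = 0.5000, f(x_0) = 0.877583, coefficient = 1
x_1 = 0.7000, f(x_1) = 0.764842, coefficient = 2
x_2 = 0.9000, f(x_2) = 0.621610, coefficient = 2
x_3 = 1.1000, f(x_3) = 0.453596, coefficient = 2
x_4 = 1.3000, f(x_4) = 0.267499, coefficient = 2
x_5 = 1.5000, f(x_5) = 0.070737, coefficient = 2
x_6 = 1.7000, f(x_6) = -0.128844, coefficient = 2
x_7 = 1.9000, f(x_7) = -0.323290, coefficient = 2
x_8 = 2.1000, f(x_8) = -0.504846, coefficient = 2
x_9 = 2.3000, f(x_9) = -0.666276, coefficient = 2
x_10 = 2.5000, f(x_10) = -0.801144, coefficient = 1

I ≈ (0.200000/2) × 1.186495 = 0.118650
Exact value: 0.119047
Error: 0.000397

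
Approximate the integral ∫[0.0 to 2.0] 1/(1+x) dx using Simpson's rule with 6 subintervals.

f(x) = 1/(1+x)
a = 0.0, b = 2.0, n = 6
h = (b - a)/n = 0.333333

Simpson's rule: (h/3)[f(x₀) + 4f(x₁) + 2f(x₂) + ... + f(xₙ)]

x_0 = 0.0000, f(x_0) = 1.000000, coefficient = 1
x_1 = 0.3333, f(x_1) = 0.750000, coefficient = 4
x_2 = 0.6667, f(x_2) = 0.600000, coefficient = 2
x_3 = 1.0000, f(x_3) = 0.500000, coefficient = 4
x_4 = 1.3333, f(x_4) = 0.428571, coefficient = 2
x_5 = 1.6667, f(x_5) = 0.375000, coefficient = 4
x_6 = 2.0000, f(x_6) = 0.333333, coefficient = 1

I ≈ (0.333333/3) × 9.890476 = 1.098942
Exact value: 1.098612
Error: 0.000330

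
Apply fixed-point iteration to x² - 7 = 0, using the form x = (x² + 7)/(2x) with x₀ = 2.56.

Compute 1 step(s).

Equation: x² - 7 = 0
Fixed-point form: x = (x² + 7)/(2x)
x₀ = 2.56

x_1 = g(2.560000) = 2.647187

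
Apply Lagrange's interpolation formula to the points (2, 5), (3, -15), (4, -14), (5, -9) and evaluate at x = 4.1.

Lagrange interpolation formula:
P(x) = Σ yᵢ × Lᵢ(x)
where Lᵢ(x) = Π_{j≠i} (x - xⱼ)/(xᵢ - xⱼ)

L_0(4.1) = (4.1 - 3)/(2 - 3) × (4.1 - 4)/(2 - 4) × (4.1 - 5)/(2 - 5) = 0.016500
L_1(4.1) = (4.1 - 2)/(3 - 2) × (4.1 - 4)/(3 - 4) × (4.1 - 5)/(3 - 5) = -0.094500
L_2(4.1) = (4.1 - 2)/(4 - 2) × (4.1 - 3)/(4 - 3) × (4.1 - 5)/(4 - 5) = 1.039500
L_3(4.1) = (4.1 - 2)/(5 - 2) × (4.1 - 3)/(5 - 3) × (4.1 - 4)/(5 - 4) = 0.038500

P(4.1) = 5×L_0(4.1) + (-15)×L_1(4.1) + (-14)×L_2(4.1) + (-9)×L_3(4.1)
P(4.1) = -13.399500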